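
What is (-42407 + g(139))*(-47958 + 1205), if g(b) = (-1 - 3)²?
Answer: 1981906423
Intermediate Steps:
g(b) = 16 (g(b) = (-4)² = 16)
(-42407 + g(139))*(-47958 + 1205) = (-42407 + 16)*(-47958 + 1205) = -42391*(-46753) = 1981906423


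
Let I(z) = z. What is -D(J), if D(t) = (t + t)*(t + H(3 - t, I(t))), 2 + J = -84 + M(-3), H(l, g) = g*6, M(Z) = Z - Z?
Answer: -103544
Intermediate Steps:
M(Z) = 0
H(l, g) = 6*g
J = -86 (J = -2 + (-84 + 0) = -2 - 84 = -86)
D(t) = 14*t² (D(t) = (t + t)*(t + 6*t) = (2*t)*(7*t) = 14*t²)
-D(J) = -14*(-86)² = -14*7396 = -1*103544 = -103544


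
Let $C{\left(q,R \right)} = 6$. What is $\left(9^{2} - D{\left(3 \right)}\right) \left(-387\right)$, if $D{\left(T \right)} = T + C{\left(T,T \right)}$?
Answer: $-27864$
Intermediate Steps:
$D{\left(T \right)} = 6 + T$ ($D{\left(T \right)} = T + 6 = 6 + T$)
$\left(9^{2} - D{\left(3 \right)}\right) \left(-387\right) = \left(9^{2} - \left(6 + 3\right)\right) \left(-387\right) = \left(81 - 9\right) \left(-387\right) = 72 \left(-387\right) = -27864$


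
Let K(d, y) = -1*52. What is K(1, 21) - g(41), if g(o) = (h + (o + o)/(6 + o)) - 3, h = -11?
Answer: -1868/47 ≈ -39.745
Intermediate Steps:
K(d, y) = -52
g(o) = -14 + 2*o/(6 + o) (g(o) = (-11 + (o + o)/(6 + o)) - 3 = (-11 + (2*o)/(6 + o)) - 3 = (-11 + 2*o/(6 + o)) - 3 = -14 + 2*o/(6 + o))
K(1, 21) - g(41) = -52 - 12*(-7 - 1*41)/(6 + 41) = -52 - 12*(-7 - 41)/47 = -52 - 12*(-48)/47 = -52 - 1*(-576/47) = -52 + 576/47 = -1868/47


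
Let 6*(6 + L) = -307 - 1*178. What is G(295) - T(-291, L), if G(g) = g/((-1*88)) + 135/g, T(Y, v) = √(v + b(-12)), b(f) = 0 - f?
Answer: -15029/5192 - I*√2694/6 ≈ -2.8946 - 8.6506*I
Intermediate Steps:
L = -521/6 (L = -6 + (-307 - 1*178)/6 = -6 + (-307 - 178)/6 = -6 + (⅙)*(-485) = -6 - 485/6 = -521/6 ≈ -86.833)
b(f) = -f
T(Y, v) = √(12 + v) (T(Y, v) = √(v - 1*(-12)) = √(v + 12) = √(12 + v))
G(g) = 135/g - g/88 (G(g) = g/(-88) + 135/g = g*(-1/88) + 135/g = -g/88 + 135/g = 135/g - g/88)
G(295) - T(-291, L) = (135/295 - 1/88*295) - √(12 - 521/6) = (135*(1/295) - 295/88) - √(-449/6) = (27/59 - 295/88) - I*√2694/6 = -15029/5192 - I*√2694/6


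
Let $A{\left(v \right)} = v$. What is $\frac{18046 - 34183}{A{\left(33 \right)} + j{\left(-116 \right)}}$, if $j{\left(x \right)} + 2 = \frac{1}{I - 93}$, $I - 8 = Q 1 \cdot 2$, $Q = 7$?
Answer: $- \frac{104157}{200} \approx -520.79$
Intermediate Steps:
$I = 22$ ($I = 8 + 7 \cdot 1 \cdot 2 = 8 + 7 \cdot 2 = 8 + 14 = 22$)
$j{\left(x \right)} = - \frac{143}{71}$ ($j{\left(x \right)} = -2 + \frac{1}{22 - 93} = -2 + \frac{1}{-71} = -2 - \frac{1}{71} = - \frac{143}{71}$)
$\frac{18046 - 34183}{A{\left(33 \right)} + j{\left(-116 \right)}} = \frac{18046 - 34183}{33 - \frac{143}{71}} = - \frac{16137}{\frac{2200}{71}} = \left(-16137\right) \frac{71}{2200} = - \frac{104157}{200}$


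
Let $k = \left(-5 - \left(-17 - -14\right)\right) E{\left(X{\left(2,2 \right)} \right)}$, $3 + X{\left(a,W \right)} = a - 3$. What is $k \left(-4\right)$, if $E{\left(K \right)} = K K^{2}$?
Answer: $-512$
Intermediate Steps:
$X{\left(a,W \right)} = -6 + a$ ($X{\left(a,W \right)} = -3 + \left(a - 3\right) = -3 + \left(-3 + a\right) = -6 + a$)
$E{\left(K \right)} = K^{3}$
$k = 128$ ($k = \left(-5 - \left(-17 - -14\right)\right) \left(-6 + 2\right)^{3} = \left(-5 - \left(-17 + 14\right)\right) \left(-4\right)^{3} = \left(-5 - -3\right) \left(-64\right) = \left(-5 + 3\right) \left(-64\right) = \left(-2\right) \left(-64\right) = 128$)
$k \left(-4\right) = 128 \left(-4\right) = -512$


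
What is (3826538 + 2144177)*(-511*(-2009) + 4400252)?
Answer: 32402180668465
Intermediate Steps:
(3826538 + 2144177)*(-511*(-2009) + 4400252) = 5970715*(1026599 + 4400252) = 5970715*5426851 = 32402180668465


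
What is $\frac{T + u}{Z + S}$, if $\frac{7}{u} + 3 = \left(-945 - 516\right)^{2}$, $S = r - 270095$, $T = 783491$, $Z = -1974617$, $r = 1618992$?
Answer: $- \frac{334475128469}{267122120592} \approx -1.2521$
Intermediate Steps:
$S = 1348897$ ($S = 1618992 - 270095 = 1348897$)
$u = \frac{7}{2134518}$ ($u = \frac{7}{-3 + \left(-945 - 516\right)^{2}} = \frac{7}{-3 + \left(-1461\right)^{2}} = \frac{7}{-3 + 2134521} = \frac{7}{2134518} \approx 3.2794 \cdot 10^{-6}$)
$\frac{T + u}{Z + S} = \frac{783491 + \frac{7}{2134518}}{-1974617 + 1348897} = \frac{1672375642345}{2134518 \left(-625720\right)} = \frac{1672375642345}{2134518} \left(- \frac{1}{625720}\right) = - \frac{334475128469}{267122120592}$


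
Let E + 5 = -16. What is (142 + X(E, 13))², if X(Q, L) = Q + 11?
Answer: 17424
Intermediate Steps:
E = -21 (E = -5 - 16 = -21)
X(Q, L) = 11 + Q
(142 + X(E, 13))² = (142 + (11 - 21))² = (142 - 10)² = 132² = 17424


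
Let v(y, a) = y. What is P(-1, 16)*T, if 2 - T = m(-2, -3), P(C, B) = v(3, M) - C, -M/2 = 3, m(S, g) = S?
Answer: 16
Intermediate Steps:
M = -6 (M = -2*3 = -6)
P(C, B) = 3 - C
T = 4 (T = 2 - 1*(-2) = 2 + 2 = 4)
P(-1, 16)*T = (3 - 1*(-1))*4 = (3 + 1)*4 = 4*4 = 16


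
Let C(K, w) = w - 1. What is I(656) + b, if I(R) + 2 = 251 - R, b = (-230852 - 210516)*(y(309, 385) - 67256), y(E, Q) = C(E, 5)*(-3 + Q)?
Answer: 29010235497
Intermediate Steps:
C(K, w) = -1 + w
y(E, Q) = -12 + 4*Q (y(E, Q) = (-1 + 5)*(-3 + Q) = 4*(-3 + Q) = -12 + 4*Q)
b = 29010235904 (b = (-230852 - 210516)*((-12 + 4*385) - 67256) = -441368*((-12 + 1540) - 67256) = -441368*(1528 - 67256) = -441368*(-65728) = 29010235904)
I(R) = 249 - R (I(R) = -2 + (251 - R) = 249 - R)
I(656) + b = (249 - 1*656) + 29010235904 = (249 - 656) + 29010235904 = -407 + 29010235904 = 29010235497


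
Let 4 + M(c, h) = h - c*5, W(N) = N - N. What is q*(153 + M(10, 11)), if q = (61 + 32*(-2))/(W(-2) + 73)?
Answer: -330/73 ≈ -4.5205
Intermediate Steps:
W(N) = 0
M(c, h) = -4 + h - 5*c (M(c, h) = -4 + (h - c*5) = -4 + (h - 5*c) = -4 + h - 5*c)
q = -3/73 (q = (61 + 32*(-2))/(0 + 73) = (61 - 64)/73 = -3*1/73 = -3/73 ≈ -0.041096)
q*(153 + M(10, 11)) = -3*(153 + (-4 + 11 - 5*10))/73 = -3*(153 + (-4 + 11 - 50))/73 = -3*(153 - 43)/73 = -3/73*110 = -330/73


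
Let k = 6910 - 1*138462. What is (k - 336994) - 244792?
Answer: -713338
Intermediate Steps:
k = -131552 (k = 6910 - 138462 = -131552)
(k - 336994) - 244792 = (-131552 - 336994) - 244792 = -468546 - 244792 = -713338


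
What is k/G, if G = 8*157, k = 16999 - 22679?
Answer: -710/157 ≈ -4.5223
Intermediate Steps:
k = -5680
G = 1256
k/G = -5680/1256 = -5680*1/1256 = -710/157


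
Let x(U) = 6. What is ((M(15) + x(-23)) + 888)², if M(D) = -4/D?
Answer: 179720836/225 ≈ 7.9876e+5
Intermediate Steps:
((M(15) + x(-23)) + 888)² = ((-4/15 + 6) + 888)² = (86/15 + 888)² = (13406/15)² = 179720836/225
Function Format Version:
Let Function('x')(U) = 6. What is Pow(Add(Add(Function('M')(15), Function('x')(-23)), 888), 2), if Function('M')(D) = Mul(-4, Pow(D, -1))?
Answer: Rational(179720836, 225) ≈ 7.9876e+5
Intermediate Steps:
Pow(Add(Add(Function('M')(15), Function('x')(-23)), 888), 2) = Pow(Add(Add(Mul(-4, Pow(15, -1)), 6), 888), 2) = Pow(Add(Add(Mul(-4, Rational(1, 15)), 6), 888), 2) = Pow(Add(Add(Rational(-4, 15), 6), 888), 2) = Pow(Add(Rational(86, 15), 888), 2) = Pow(Rational(13406, 15), 2) = Rational(179720836, 225)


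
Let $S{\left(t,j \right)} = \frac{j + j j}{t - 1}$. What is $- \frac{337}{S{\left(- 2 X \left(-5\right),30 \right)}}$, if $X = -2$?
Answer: $\frac{2359}{310} \approx 7.6097$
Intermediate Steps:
$S{\left(t,j \right)} = \frac{j + j^{2}}{-1 + t}$
$- \frac{337}{S{\left(- 2 X \left(-5\right),30 \right)}} = - \frac{337}{30 \frac{1}{-1 + \left(-2\right) \left(-2\right) \left(-5\right)} \left(1 + 30\right)} = - \frac{337}{30 \frac{1}{-1 + 4 \left(-5\right)} 31} = - \frac{337}{30 \frac{1}{-1 - 20} \cdot 31} = - \frac{337}{30 \frac{1}{-21} \cdot 31} = - \frac{337}{30 \left(- \frac{1}{21}\right) 31} = - \frac{337}{- \frac{310}{7}} = \left(-337\right) \left(- \frac{7}{310}\right) = \frac{2359}{310}$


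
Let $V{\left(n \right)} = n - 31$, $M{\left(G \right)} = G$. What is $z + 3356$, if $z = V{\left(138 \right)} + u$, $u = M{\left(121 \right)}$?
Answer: $3584$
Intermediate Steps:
$V{\left(n \right)} = -31 + n$
$u = 121$
$z = 228$ ($z = \left(-31 + 138\right) + 121 = 107 + 121 = 228$)
$z + 3356 = 228 + 3356 = 3584$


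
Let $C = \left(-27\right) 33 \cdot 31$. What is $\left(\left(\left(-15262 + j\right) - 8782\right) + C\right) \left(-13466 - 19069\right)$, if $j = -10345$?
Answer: $2017495350$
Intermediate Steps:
$C = -27621$ ($C = \left(-891\right) 31 = -27621$)
$\left(\left(\left(-15262 + j\right) - 8782\right) + C\right) \left(-13466 - 19069\right) = \left(\left(\left(-15262 - 10345\right) - 8782\right) - 27621\right) \left(-13466 - 19069\right) = \left(\left(-25607 - 8782\right) - 27621\right) \left(-32535\right) = \left(-34389 - 27621\right) \left(-32535\right) = \left(-62010\right) \left(-32535\right) = 2017495350$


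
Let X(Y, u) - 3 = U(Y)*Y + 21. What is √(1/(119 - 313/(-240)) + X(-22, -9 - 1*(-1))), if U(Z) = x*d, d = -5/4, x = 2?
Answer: √65865289711/28873 ≈ 8.8887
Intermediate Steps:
d = -5/4 (d = -5*¼ = -5/4 ≈ -1.2500)
U(Z) = -5/2 (U(Z) = 2*(-5/4) = -5/2)
X(Y, u) = 24 - 5*Y/2 (X(Y, u) = 3 + (-5*Y/2 + 21) = 3 + (21 - 5*Y/2) = 24 - 5*Y/2)
√(1/(119 - 313/(-240)) + X(-22, -9 - 1*(-1))) = √(1/(119 - 313/(-240)) + (24 - 5/2*(-22))) = √(1/(119 - 313*(-1/240)) + (24 + 55)) = √(1/(119 + 313/240) + 79) = √(1/(28873/240) + 79) = √(240/28873 + 79) = √(2281207/28873) = √65865289711/28873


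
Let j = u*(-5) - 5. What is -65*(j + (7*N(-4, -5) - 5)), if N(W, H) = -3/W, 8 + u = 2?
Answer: -6565/4 ≈ -1641.3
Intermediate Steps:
u = -6 (u = -8 + 2 = -6)
j = 25 (j = -6*(-5) - 5 = 30 - 5 = 25)
-65*(j + (7*N(-4, -5) - 5)) = -65*(25 + (7*(-3/(-4)) - 5)) = -65*(25 + (7*(-3*(-¼)) - 5)) = -65*(25 + (7*(¾) - 5)) = -65*(25 + (21/4 - 5)) = -65*(25 + ¼) = -65*101/4 = -6565/4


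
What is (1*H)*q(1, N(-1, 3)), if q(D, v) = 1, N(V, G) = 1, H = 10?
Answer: 10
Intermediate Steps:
(1*H)*q(1, N(-1, 3)) = (1*10)*1 = 10*1 = 10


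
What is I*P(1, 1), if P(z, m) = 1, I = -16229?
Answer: -16229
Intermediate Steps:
I*P(1, 1) = -16229*1 = -16229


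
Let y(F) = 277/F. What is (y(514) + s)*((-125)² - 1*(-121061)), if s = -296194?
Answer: -10404773351577/257 ≈ -4.0486e+10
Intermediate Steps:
(y(514) + s)*((-125)² - 1*(-121061)) = (277/514 - 296194)*((-125)² - 1*(-121061)) = (277*(1/514) - 296194)*(15625 + 121061) = (277/514 - 296194)*136686 = -152243439/514*136686 = -10404773351577/257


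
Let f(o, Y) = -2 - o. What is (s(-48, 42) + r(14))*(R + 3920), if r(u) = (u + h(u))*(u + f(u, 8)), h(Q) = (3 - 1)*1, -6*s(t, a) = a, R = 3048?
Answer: -271752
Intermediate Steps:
s(t, a) = -a/6
h(Q) = 2 (h(Q) = 2*1 = 2)
r(u) = -4 - 2*u (r(u) = (u + 2)*(u + (-2 - u)) = (2 + u)*(-2) = -4 - 2*u)
(s(-48, 42) + r(14))*(R + 3920) = (-⅙*42 + (-4 - 2*14))*(3048 + 3920) = (-7 + (-4 - 28))*6968 = (-7 - 32)*6968 = -39*6968 = -271752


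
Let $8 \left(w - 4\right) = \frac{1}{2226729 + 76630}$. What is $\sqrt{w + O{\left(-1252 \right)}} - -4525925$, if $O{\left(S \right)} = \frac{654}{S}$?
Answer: $4525925 + \frac{\sqrt{28921181071937925990}}{2883805468} \approx 4.5259 \cdot 10^{6}$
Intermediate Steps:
$w = \frac{73707489}{18426872}$ ($w = 4 + \frac{1}{8 \left(2226729 + 76630\right)} = 4 + \frac{1}{8 \cdot 2303359} = 4 + \frac{1}{8} \cdot \frac{1}{2303359} = 4 + \frac{1}{18426872} = \frac{73707489}{18426872} \approx 4.0$)
$\sqrt{w + O{\left(-1252 \right)}} - -4525925 = \sqrt{\frac{73707489}{18426872} + \frac{654}{-1252}} - -4525925 = \sqrt{\frac{73707489}{18426872} + 654 \left(- \frac{1}{1252}\right)} + 4525925 = \sqrt{\frac{73707489}{18426872} - \frac{327}{626}} + 4525925 = \sqrt{\frac{20057650485}{5767610936}} + 4525925 = \frac{\sqrt{28921181071937925990}}{2883805468} + 4525925 = 4525925 + \frac{\sqrt{28921181071937925990}}{2883805468}$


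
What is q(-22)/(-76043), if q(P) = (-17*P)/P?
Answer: 17/76043 ≈ 0.00022356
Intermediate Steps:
q(P) = -17
q(-22)/(-76043) = -17/(-76043) = -17*(-1/76043) = 17/76043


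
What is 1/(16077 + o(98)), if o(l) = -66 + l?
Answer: 1/16109 ≈ 6.2077e-5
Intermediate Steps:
1/(16077 + o(98)) = 1/(16077 + (-66 + 98)) = 1/(16077 + 32) = 1/16109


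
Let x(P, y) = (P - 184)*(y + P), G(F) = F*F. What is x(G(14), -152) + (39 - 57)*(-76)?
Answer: 1896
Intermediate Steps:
G(F) = F²
x(P, y) = (-184 + P)*(P + y)
x(G(14), -152) + (39 - 57)*(-76) = ((14²)² - 184*14² - 184*(-152) + 14²*(-152)) + (39 - 57)*(-76) = (196² - 184*196 + 27968 + 196*(-152)) - 18*(-76) = (38416 - 36064 + 27968 - 29792) + 1368 = 528 + 1368 = 1896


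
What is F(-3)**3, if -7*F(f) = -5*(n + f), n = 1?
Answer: -1000/343 ≈ -2.9155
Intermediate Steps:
F(f) = 5/7 + 5*f/7 (F(f) = -(-5)*(1 + f)/7 = -(-5 - 5*f)/7 = 5/7 + 5*f/7)
F(-3)**3 = (5/7 + (5/7)*(-3))**3 = (5/7 - 15/7)**3 = (-10/7)**3 = -1000/343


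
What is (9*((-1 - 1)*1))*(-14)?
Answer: 252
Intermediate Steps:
(9*((-1 - 1)*1))*(-14) = (9*(-2*1))*(-14) = (9*(-2))*(-14) = -18*(-14) = 252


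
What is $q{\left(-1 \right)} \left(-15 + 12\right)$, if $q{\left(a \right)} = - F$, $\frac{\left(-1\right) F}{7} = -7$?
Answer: $147$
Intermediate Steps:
$F = 49$ ($F = \left(-7\right) \left(-7\right) = 49$)
$q{\left(a \right)} = -49$ ($q{\left(a \right)} = \left(-1\right) 49 = -49$)
$q{\left(-1 \right)} \left(-15 + 12\right) = - 49 \left(-15 + 12\right) = \left(-49\right) \left(-3\right) = 147$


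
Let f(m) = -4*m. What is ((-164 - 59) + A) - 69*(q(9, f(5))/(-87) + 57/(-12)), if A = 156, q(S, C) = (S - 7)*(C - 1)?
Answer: 26383/116 ≈ 227.44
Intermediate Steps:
q(S, C) = (-1 + C)*(-7 + S) (q(S, C) = (-7 + S)*(-1 + C) = (-1 + C)*(-7 + S))
((-164 - 59) + A) - 69*(q(9, f(5))/(-87) + 57/(-12)) = ((-164 - 59) + 156) - 69*((7 - 1*9 - (-28)*5 - 4*5*9)/(-87) + 57/(-12)) = (-223 + 156) - 69*((7 - 9 - 7*(-20) - 20*9)*(-1/87) + 57*(-1/12)) = -67 - 69*((7 - 9 + 140 - 180)*(-1/87) - 19/4) = -67 - 69*(-42*(-1/87) - 19/4) = -67 - 69*(14/29 - 19/4) = -67 - 69*(-495/116) = -67 + 34155/116 = 26383/116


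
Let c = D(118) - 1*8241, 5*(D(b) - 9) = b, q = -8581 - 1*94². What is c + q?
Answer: -128127/5 ≈ -25625.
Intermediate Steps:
q = -17417 (q = -8581 - 1*8836 = -8581 - 8836 = -17417)
D(b) = 9 + b/5
c = -41042/5 (c = (9 + (⅕)*118) - 1*8241 = (9 + 118/5) - 8241 = 163/5 - 8241 = -41042/5 ≈ -8208.4)
c + q = -41042/5 - 17417 = -128127/5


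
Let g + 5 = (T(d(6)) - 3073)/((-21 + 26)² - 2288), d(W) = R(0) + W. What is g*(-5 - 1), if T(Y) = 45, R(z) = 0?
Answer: 49722/2263 ≈ 21.972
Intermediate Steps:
d(W) = W (d(W) = 0 + W = W)
g = -8287/2263 (g = -5 + (45 - 3073)/((-21 + 26)² - 2288) = -5 - 3028/(5² - 2288) = -5 - 3028/(25 - 2288) = -5 - 3028/(-2263) = -5 - 3028*(-1/2263) = -5 + 3028/2263 = -8287/2263 ≈ -3.6620)
g*(-5 - 1) = -8287*(-5 - 1)/2263 = -8287/2263*(-6) = 49722/2263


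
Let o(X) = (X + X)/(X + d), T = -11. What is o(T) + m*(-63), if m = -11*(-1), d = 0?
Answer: -691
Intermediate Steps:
m = 11
o(X) = 2 (o(X) = (X + X)/(X + 0) = (2*X)/X = 2)
o(T) + m*(-63) = 2 + 11*(-63) = 2 - 693 = -691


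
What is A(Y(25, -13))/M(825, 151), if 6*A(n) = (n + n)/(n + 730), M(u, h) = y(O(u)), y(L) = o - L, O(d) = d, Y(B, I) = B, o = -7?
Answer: -5/376896 ≈ -1.3266e-5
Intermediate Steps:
y(L) = -7 - L
M(u, h) = -7 - u
A(n) = n/(3*(730 + n)) (A(n) = ((n + n)/(n + 730))/6 = ((2*n)/(730 + n))/6 = (2*n/(730 + n))/6 = n/(3*(730 + n)))
A(Y(25, -13))/M(825, 151) = ((⅓)*25/(730 + 25))/(-7 - 1*825) = ((⅓)*25/755)/(-7 - 825) = ((⅓)*25*(1/755))/(-832) = (5/453)*(-1/832) = -5/376896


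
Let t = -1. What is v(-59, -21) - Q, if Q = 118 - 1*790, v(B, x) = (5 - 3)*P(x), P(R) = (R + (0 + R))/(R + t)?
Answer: 7434/11 ≈ 675.82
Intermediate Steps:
P(R) = 2*R/(-1 + R) (P(R) = (R + (0 + R))/(R - 1) = (R + R)/(-1 + R) = (2*R)/(-1 + R) = 2*R/(-1 + R))
v(B, x) = 4*x/(-1 + x) (v(B, x) = (5 - 3)*(2*x/(-1 + x)) = 2*(2*x/(-1 + x)) = 4*x/(-1 + x))
Q = -672 (Q = 118 - 790 = -672)
v(-59, -21) - Q = 4*(-21)/(-1 - 21) - 1*(-672) = 4*(-21)/(-22) + 672 = 4*(-21)*(-1/22) + 672 = 42/11 + 672 = 7434/11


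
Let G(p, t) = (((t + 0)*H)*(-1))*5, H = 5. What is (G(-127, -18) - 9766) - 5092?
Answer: -14408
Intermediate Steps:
G(p, t) = -25*t (G(p, t) = (((t + 0)*5)*(-1))*5 = ((t*5)*(-1))*5 = ((5*t)*(-1))*5 = -5*t*5 = -25*t)
(G(-127, -18) - 9766) - 5092 = (-25*(-18) - 9766) - 5092 = (450 - 9766) - 5092 = -9316 - 5092 = -14408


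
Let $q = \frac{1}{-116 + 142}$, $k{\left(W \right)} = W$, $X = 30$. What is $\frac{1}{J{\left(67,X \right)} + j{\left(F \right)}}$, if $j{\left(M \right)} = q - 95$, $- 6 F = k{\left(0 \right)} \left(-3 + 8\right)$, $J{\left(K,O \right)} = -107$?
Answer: $- \frac{26}{5251} \approx -0.0049514$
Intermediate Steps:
$F = 0$ ($F = - \frac{0 \left(-3 + 8\right)}{6} = - \frac{0 \cdot 5}{6} = \left(- \frac{1}{6}\right) 0 = 0$)
$q = \frac{1}{26} \approx 0.038462$
$j{\left(M \right)} = - \frac{2469}{26}$ ($j{\left(M \right)} = \frac{1}{26} - 95 = - \frac{2469}{26}$)
$\frac{1}{J{\left(67,X \right)} + j{\left(F \right)}} = \frac{1}{-107 - \frac{2469}{26}} = \frac{1}{- \frac{5251}{26}} = - \frac{26}{5251}$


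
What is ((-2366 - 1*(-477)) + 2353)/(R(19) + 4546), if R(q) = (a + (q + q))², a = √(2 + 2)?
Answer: 232/3073 ≈ 0.075496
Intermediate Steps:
a = 2 (a = √4 = 2)
R(q) = (2 + 2*q)² (R(q) = (2 + (q + q))² = (2 + 2*q)²)
((-2366 - 1*(-477)) + 2353)/(R(19) + 4546) = ((-2366 - 1*(-477)) + 2353)/(4*(1 + 19)² + 4546) = ((-2366 + 477) + 2353)/(4*20² + 4546) = (-1889 + 2353)/(4*400 + 4546) = 464/(1600 + 4546) = 464/6146 = 464*(1/6146) = 232/3073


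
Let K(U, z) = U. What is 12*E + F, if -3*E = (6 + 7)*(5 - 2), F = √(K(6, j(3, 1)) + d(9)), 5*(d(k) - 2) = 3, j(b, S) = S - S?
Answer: -156 + √215/5 ≈ -153.07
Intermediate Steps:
j(b, S) = 0
d(k) = 13/5 (d(k) = 2 + (⅕)*3 = 2 + ⅗ = 13/5)
F = √215/5 (F = √(6 + 13/5) = √(43/5) = √215/5 ≈ 2.9326)
E = -13 (E = -(6 + 7)*(5 - 2)/3 = -13*3/3 = -⅓*39 = -13)
12*E + F = 12*(-13) + √215/5 = -156 + √215/5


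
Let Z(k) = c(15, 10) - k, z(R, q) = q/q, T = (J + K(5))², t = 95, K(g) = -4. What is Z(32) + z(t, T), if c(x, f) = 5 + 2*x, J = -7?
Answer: 4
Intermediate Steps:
T = 121 (T = (-7 - 4)² = (-11)² = 121)
z(R, q) = 1
Z(k) = 35 - k (Z(k) = (5 + 2*15) - k = (5 + 30) - k = 35 - k)
Z(32) + z(t, T) = (35 - 1*32) + 1 = (35 - 32) + 1 = 3 + 1 = 4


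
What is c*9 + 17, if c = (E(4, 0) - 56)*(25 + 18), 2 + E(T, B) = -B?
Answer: -22429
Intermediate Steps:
E(T, B) = -2 - B
c = -2494 (c = ((-2 - 1*0) - 56)*(25 + 18) = ((-2 + 0) - 56)*43 = (-2 - 56)*43 = -58*43 = -2494)
c*9 + 17 = -2494*9 + 17 = -22446 + 17 = -22429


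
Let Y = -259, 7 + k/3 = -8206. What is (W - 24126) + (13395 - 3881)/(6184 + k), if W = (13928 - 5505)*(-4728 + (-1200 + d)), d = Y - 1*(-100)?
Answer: -946647887299/18455 ≈ -5.1295e+7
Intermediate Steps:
k = -24639 (k = -21 + 3*(-8206) = -21 - 24618 = -24639)
d = -159 (d = -259 - 1*(-100) = -259 + 100 = -159)
W = -51270801 (W = (13928 - 5505)*(-4728 + (-1200 - 159)) = 8423*(-4728 - 1359) = 8423*(-6087) = -51270801)
(W - 24126) + (13395 - 3881)/(6184 + k) = (-51270801 - 24126) + (13395 - 3881)/(6184 - 24639) = -51294927 + 9514/(-18455) = -51294927 + 9514*(-1/18455) = -51294927 - 9514/18455 = -946647887299/18455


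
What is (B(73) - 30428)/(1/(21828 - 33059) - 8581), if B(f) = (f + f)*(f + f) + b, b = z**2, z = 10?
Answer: 8434481/8031101 ≈ 1.0502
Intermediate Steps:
b = 100 (b = 10**2 = 100)
B(f) = 100 + 4*f**2 (B(f) = (f + f)*(f + f) + 100 = (2*f)*(2*f) + 100 = 4*f**2 + 100 = 100 + 4*f**2)
(B(73) - 30428)/(1/(21828 - 33059) - 8581) = ((100 + 4*73**2) - 30428)/(1/(21828 - 33059) - 8581) = ((100 + 4*5329) - 30428)/(1/(-11231) - 8581) = ((100 + 21316) - 30428)/(-1/11231 - 8581) = (21416 - 30428)/(-96373212/11231) = -9012*(-11231/96373212) = 8434481/8031101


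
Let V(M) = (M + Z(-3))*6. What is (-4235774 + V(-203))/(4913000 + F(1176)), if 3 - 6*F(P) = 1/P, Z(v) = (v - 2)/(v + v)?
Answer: -29896180272/34666131527 ≈ -0.86240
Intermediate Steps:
Z(v) = (-2 + v)/(2*v) (Z(v) = (-2 + v)/((2*v)) = (-2 + v)*(1/(2*v)) = (-2 + v)/(2*v))
F(P) = 1/2 - 1/(6*P)
V(M) = 5 + 6*M (V(M) = (M + (1/2)*(-2 - 3)/(-3))*6 = (M + (1/2)*(-1/3)*(-5))*6 = (M + 5/6)*6 = (5/6 + M)*6 = 5 + 6*M)
(-4235774 + V(-203))/(4913000 + F(1176)) = (-4235774 + (5 + 6*(-203)))/(4913000 + (1/6)*(-1 + 3*1176)/1176) = (-4235774 + (5 - 1218))/(4913000 + (1/6)*(1/1176)*(-1 + 3528)) = (-4235774 - 1213)/(4913000 + (1/6)*(1/1176)*3527) = -4236987/(4913000 + 3527/7056) = -4236987/34666131527/7056 = -4236987*7056/34666131527 = -29896180272/34666131527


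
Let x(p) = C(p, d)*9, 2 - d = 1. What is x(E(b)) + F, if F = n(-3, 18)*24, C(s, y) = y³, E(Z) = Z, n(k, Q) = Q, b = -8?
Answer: 441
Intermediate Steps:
d = 1 (d = 2 - 1*1 = 2 - 1 = 1)
x(p) = 9 (x(p) = 1³*9 = 1*9 = 9)
F = 432 (F = 18*24 = 432)
x(E(b)) + F = 9 + 432 = 441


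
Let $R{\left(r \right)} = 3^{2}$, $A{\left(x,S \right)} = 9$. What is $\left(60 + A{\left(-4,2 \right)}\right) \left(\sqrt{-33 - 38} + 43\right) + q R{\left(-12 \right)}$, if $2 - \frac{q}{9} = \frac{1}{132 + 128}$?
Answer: $\frac{813459}{260} + 69 i \sqrt{71} \approx 3128.7 + 581.4 i$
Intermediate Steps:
$R{\left(r \right)} = 9$
$q = \frac{4671}{260}$ ($q = 18 - \frac{9}{132 + 128} = 18 - \frac{9}{260} = \frac{4671}{260} \approx 17.965$)
$\left(60 + A{\left(-4,2 \right)}\right) \left(\sqrt{-33 - 38} + 43\right) + q R{\left(-12 \right)} = \left(60 + 9\right) \left(\sqrt{-33 - 38} + 43\right) + \frac{4671}{260} \cdot 9 = 69 \left(\sqrt{-71} + 43\right) + \frac{42039}{260} = 69 \left(i \sqrt{71} + 43\right) + \frac{42039}{260} = 69 \left(43 + i \sqrt{71}\right) + \frac{42039}{260} = \left(2967 + 69 i \sqrt{71}\right) + \frac{42039}{260} = \frac{813459}{260} + 69 i \sqrt{71}$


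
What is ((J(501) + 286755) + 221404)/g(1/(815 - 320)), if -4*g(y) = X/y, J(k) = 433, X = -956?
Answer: 2128/495 ≈ 4.2990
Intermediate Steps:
g(y) = 239/y (g(y) = -(-239)/y = 239/y)
((J(501) + 286755) + 221404)/g(1/(815 - 320)) = ((433 + 286755) + 221404)/((239/(1/(815 - 320)))) = (287188 + 221404)/((239/(1/495))) = 508592/((239/(1/495))) = 508592/((239*495)) = 508592/118305 = 508592*(1/118305) = 2128/495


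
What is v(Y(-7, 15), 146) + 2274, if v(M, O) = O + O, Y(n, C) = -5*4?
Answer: 2566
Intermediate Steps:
Y(n, C) = -20
v(M, O) = 2*O
v(Y(-7, 15), 146) + 2274 = 2*146 + 2274 = 292 + 2274 = 2566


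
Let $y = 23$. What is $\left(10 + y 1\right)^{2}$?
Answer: $1089$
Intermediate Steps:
$\left(10 + y 1\right)^{2} = \left(10 + 23 \cdot 1\right)^{2} = \left(10 + 23\right)^{2} = 33^{2} = 1089$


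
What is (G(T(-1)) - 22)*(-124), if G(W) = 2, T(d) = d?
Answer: 2480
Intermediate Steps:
(G(T(-1)) - 22)*(-124) = (2 - 22)*(-124) = -20*(-124) = 2480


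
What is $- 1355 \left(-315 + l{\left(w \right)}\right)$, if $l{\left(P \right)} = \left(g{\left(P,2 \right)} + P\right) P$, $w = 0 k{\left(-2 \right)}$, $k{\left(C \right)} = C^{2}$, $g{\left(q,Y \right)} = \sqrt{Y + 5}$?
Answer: $426825$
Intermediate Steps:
$g{\left(q,Y \right)} = \sqrt{5 + Y}$
$w = 0$ ($w = 0 \left(-2\right)^{2} = 0 \cdot 4 = 0$)
$l{\left(P \right)} = P \left(P + \sqrt{7}\right)$ ($l{\left(P \right)} = \left(\sqrt{5 + 2} + P\right) P = \left(\sqrt{7} + P\right) P = \left(P + \sqrt{7}\right) P = P \left(P + \sqrt{7}\right)$)
$- 1355 \left(-315 + l{\left(w \right)}\right) = - 1355 \left(-315 + 0 \left(0 + \sqrt{7}\right)\right) = - 1355 \left(-315 + 0 \sqrt{7}\right) = - 1355 \left(-315 + 0\right) = \left(-1355\right) \left(-315\right) = 426825$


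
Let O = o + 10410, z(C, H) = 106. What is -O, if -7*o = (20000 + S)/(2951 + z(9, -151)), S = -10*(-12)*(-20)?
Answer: -222745990/21399 ≈ -10409.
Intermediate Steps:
S = -2400 (S = 120*(-20) = -2400)
o = -17600/21399 (o = -(20000 - 2400)/(7*(2951 + 106)) = -17600/(7*3057) = -⅐*17600/3057 = -17600/21399 ≈ -0.82247)
O = 222745990/21399 (O = -17600/21399 + 10410 = 222745990/21399 ≈ 10409.)
-O = -1*222745990/21399 = -222745990/21399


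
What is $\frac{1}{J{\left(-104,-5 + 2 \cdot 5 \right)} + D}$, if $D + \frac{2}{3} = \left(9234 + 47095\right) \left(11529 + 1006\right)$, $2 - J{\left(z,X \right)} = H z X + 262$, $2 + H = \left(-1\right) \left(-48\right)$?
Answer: $\frac{3}{2118323023} \approx 1.4162 \cdot 10^{-9}$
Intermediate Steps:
$H = 46$ ($H = -2 - -48 = -2 + 48 = 46$)
$J{\left(z,X \right)} = -260 - 46 X z$ ($J{\left(z,X \right)} = 2 - \left(46 z X + 262\right) = 2 - \left(46 X z + 262\right) = 2 - \left(262 + 46 X z\right) = -260 - 46 X z$)
$D = \frac{2118252043}{3}$ ($D = - \frac{2}{3} + \left(9234 + 47095\right) \left(11529 + 1006\right) = - \frac{2}{3} + 56329 \cdot 12535 = - \frac{2}{3} + 706084015 = \frac{2118252043}{3} \approx 7.0608 \cdot 10^{8}$)
$\frac{1}{J{\left(-104,-5 + 2 \cdot 5 \right)} + D} = \frac{1}{\left(-260 - 46 \left(-5 + 2 \cdot 5\right) \left(-104\right)\right) + \frac{2118252043}{3}} = \frac{1}{\left(-260 - 46 \left(-5 + 10\right) \left(-104\right)\right) + \frac{2118252043}{3}} = \frac{1}{\left(-260 - 230 \left(-104\right)\right) + \frac{2118252043}{3}} = \frac{1}{\left(-260 + 23920\right) + \frac{2118252043}{3}} = \frac{1}{23660 + \frac{2118252043}{3}} = \frac{1}{\frac{2118323023}{3}} = \frac{3}{2118323023}$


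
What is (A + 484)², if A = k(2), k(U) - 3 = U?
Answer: 239121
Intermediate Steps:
k(U) = 3 + U
A = 5 (A = 3 + 2 = 5)
(A + 484)² = (5 + 484)² = 489² = 239121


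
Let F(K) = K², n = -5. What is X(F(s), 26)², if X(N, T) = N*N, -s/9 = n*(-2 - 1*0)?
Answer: 4304672100000000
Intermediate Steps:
s = -90 (s = -(-45)*(-2 - 1*0) = -(-45)*(-2 + 0) = -(-45)*(-2) = -9*10 = -90)
X(N, T) = N²
X(F(s), 26)² = (((-90)²)²)² = (8100²)² = 65610000² = 4304672100000000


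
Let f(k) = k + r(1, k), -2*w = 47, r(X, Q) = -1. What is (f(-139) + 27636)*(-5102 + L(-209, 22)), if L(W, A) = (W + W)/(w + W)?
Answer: -65209348624/465 ≈ -1.4024e+8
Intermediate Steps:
w = -47/2 (w = -1/2*47 = -47/2 ≈ -23.500)
f(k) = -1 + k (f(k) = k - 1 = -1 + k)
L(W, A) = 2*W/(-47/2 + W) (L(W, A) = (W + W)/(-47/2 + W) = (2*W)/(-47/2 + W) = 2*W/(-47/2 + W))
(f(-139) + 27636)*(-5102 + L(-209, 22)) = ((-1 - 139) + 27636)*(-5102 + 4*(-209)/(-47 + 2*(-209))) = (-140 + 27636)*(-5102 + 4*(-209)/(-47 - 418)) = 27496*(-5102 + 4*(-209)/(-465)) = 27496*(-5102 + 4*(-209)*(-1/465)) = 27496*(-5102 + 836/465) = 27496*(-2371594/465) = -65209348624/465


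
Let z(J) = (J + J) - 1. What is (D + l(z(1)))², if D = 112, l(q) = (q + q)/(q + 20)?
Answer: 5541316/441 ≈ 12565.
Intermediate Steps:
z(J) = -1 + 2*J (z(J) = 2*J - 1 = -1 + 2*J)
l(q) = 2*q/(20 + q) (l(q) = (2*q)/(20 + q) = 2*q/(20 + q))
(D + l(z(1)))² = (112 + 2*(-1 + 2*1)/(20 + (-1 + 2*1)))² = (112 + 2*(-1 + 2)/(20 + (-1 + 2)))² = (112 + 2*1/(20 + 1))² = (112 + 2*1/21)² = (112 + 2*1*(1/21))² = (112 + 2/21)² = (2354/21)² = 5541316/441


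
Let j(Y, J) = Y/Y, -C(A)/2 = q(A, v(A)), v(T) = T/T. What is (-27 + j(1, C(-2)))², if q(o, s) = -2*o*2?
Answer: 676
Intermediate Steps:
v(T) = 1
q(o, s) = -4*o
C(A) = 8*A (C(A) = -(-8)*A = 8*A)
j(Y, J) = 1
(-27 + j(1, C(-2)))² = (-27 + 1)² = (-26)² = 676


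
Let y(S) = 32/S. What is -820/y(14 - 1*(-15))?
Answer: -5945/8 ≈ -743.13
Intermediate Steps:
-820/y(14 - 1*(-15)) = -820/(32/(14 - 1*(-15))) = -820/(32/(14 + 15)) = -820/(32/29) = -820/(32*(1/29)) = -820/32/29 = -820*29/32 = -5945/8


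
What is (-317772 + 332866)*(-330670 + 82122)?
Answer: -3751583512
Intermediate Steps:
(-317772 + 332866)*(-330670 + 82122) = 15094*(-248548) = -3751583512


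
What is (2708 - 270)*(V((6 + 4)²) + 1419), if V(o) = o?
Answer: 3703322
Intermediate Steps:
(2708 - 270)*(V((6 + 4)²) + 1419) = (2708 - 270)*((6 + 4)² + 1419) = 2438*(10² + 1419) = 2438*(100 + 1419) = 2438*1519 = 3703322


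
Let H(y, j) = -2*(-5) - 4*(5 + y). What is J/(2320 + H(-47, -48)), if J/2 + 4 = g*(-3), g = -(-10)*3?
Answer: -94/1249 ≈ -0.075260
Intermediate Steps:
H(y, j) = -10 - 4*y (H(y, j) = 10 + (-20 - 4*y) = -10 - 4*y)
g = 30 (g = -5*(-6) = 30)
J = -188 (J = -8 + 2*(30*(-3)) = -8 + 2*(-90) = -8 - 180 = -188)
J/(2320 + H(-47, -48)) = -188/(2320 + (-10 - 4*(-47))) = -188/(2320 + (-10 + 188)) = -188/(2320 + 178) = -188/2498 = -188*1/2498 = -94/1249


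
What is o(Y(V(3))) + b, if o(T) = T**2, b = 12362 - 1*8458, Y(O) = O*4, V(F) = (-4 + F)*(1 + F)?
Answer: 4160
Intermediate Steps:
V(F) = (1 + F)*(-4 + F)
Y(O) = 4*O
b = 3904 (b = 12362 - 8458 = 3904)
o(Y(V(3))) + b = (4*(-4 + 3**2 - 3*3))**2 + 3904 = (4*(-4 + 9 - 9))**2 + 3904 = (4*(-4))**2 + 3904 = (-16)**2 + 3904 = 256 + 3904 = 4160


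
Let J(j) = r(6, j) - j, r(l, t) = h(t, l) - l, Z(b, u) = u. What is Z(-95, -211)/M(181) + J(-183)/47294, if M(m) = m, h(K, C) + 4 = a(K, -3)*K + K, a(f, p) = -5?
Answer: -9815229/8560214 ≈ -1.1466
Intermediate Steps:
h(K, C) = -4 - 4*K (h(K, C) = -4 + (-5*K + K) = -4 - 4*K)
r(l, t) = -4 - l - 4*t (r(l, t) = (-4 - 4*t) - l = -4 - l - 4*t)
J(j) = -10 - 5*j (J(j) = (-4 - 1*6 - 4*j) - j = (-4 - 6 - 4*j) - j = (-10 - 4*j) - j = -10 - 5*j)
Z(-95, -211)/M(181) + J(-183)/47294 = -211/181 + (-10 - 5*(-183))/47294 = -211*1/181 + (-10 + 915)*(1/47294) = -211/181 + 905*(1/47294) = -211/181 + 905/47294 = -9815229/8560214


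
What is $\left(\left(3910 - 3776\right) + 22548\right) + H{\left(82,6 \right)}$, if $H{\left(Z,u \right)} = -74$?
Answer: $22608$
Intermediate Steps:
$\left(\left(3910 - 3776\right) + 22548\right) + H{\left(82,6 \right)} = \left(\left(3910 - 3776\right) + 22548\right) - 74 = \left(134 + 22548\right) - 74 = 22682 - 74 = 22608$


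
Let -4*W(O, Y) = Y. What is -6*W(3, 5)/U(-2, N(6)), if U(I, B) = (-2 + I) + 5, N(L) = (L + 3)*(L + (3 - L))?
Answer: 15/2 ≈ 7.5000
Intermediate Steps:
W(O, Y) = -Y/4
N(L) = 9 + 3*L (N(L) = (3 + L)*3 = 9 + 3*L)
U(I, B) = 3 + I
-6*W(3, 5)/U(-2, N(6)) = -6*(-5/(4*(3 - 2))) = -6/(1/(-5/4)) = -6/(1*(-4/5)) = -6/(-4/5) = -6*(-5/4) = 15/2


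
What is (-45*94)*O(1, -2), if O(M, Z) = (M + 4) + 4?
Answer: -38070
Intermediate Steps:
O(M, Z) = 8 + M (O(M, Z) = (4 + M) + 4 = 8 + M)
(-45*94)*O(1, -2) = (-45*94)*(8 + 1) = -4230*9 = -38070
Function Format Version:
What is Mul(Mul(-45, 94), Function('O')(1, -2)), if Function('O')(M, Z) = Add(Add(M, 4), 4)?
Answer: -38070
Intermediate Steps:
Function('O')(M, Z) = Add(8, M) (Function('O')(M, Z) = Add(Add(4, M), 4) = Add(8, M))
Mul(Mul(-45, 94), Function('O')(1, -2)) = Mul(Mul(-45, 94), Add(8, 1)) = Mul(-4230, 9) = -38070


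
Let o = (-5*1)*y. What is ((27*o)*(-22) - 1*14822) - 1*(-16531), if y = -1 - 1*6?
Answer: -19081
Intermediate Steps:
y = -7 (y = -1 - 6 = -7)
o = 35 (o = -5*1*(-7) = -5*(-7) = 35)
((27*o)*(-22) - 1*14822) - 1*(-16531) = ((27*35)*(-22) - 1*14822) - 1*(-16531) = (945*(-22) - 14822) + 16531 = (-20790 - 14822) + 16531 = -35612 + 16531 = -19081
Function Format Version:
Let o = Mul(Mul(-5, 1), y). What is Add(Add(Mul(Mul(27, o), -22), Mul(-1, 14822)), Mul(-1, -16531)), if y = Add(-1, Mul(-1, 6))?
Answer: -19081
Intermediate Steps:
y = -7 (y = Add(-1, -6) = -7)
o = 35 (o = Mul(Mul(-5, 1), -7) = Mul(-5, -7) = 35)
Add(Add(Mul(Mul(27, o), -22), Mul(-1, 14822)), Mul(-1, -16531)) = Add(Add(Mul(Mul(27, 35), -22), Mul(-1, 14822)), Mul(-1, -16531)) = Add(Add(Mul(945, -22), -14822), 16531) = Add(Add(-20790, -14822), 16531) = Add(-35612, 16531) = -19081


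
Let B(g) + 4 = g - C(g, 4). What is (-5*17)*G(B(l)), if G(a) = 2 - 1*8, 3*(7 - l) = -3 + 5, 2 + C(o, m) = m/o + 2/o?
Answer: 510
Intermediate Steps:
C(o, m) = -2 + 2/o + m/o (C(o, m) = -2 + (m/o + 2/o) = -2 + (2/o + m/o) = -2 + 2/o + m/o)
l = 19/3 (l = 7 - (-3 + 5)/3 = 7 - ⅓*2 = 7 - ⅔ = 19/3 ≈ 6.3333)
B(g) = -4 + g - (6 - 2*g)/g (B(g) = -4 + (g - (2 + 4 - 2*g)/g) = -4 + (g - (6 - 2*g)/g) = -4 + g - (6 - 2*g)/g)
G(a) = -6 (G(a) = 2 - 8 = -6)
(-5*17)*G(B(l)) = -5*17*(-6) = -85*(-6) = 510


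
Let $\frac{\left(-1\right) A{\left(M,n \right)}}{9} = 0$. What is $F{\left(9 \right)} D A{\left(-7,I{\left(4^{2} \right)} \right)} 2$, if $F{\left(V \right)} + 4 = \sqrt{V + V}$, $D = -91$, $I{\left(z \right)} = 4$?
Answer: $0$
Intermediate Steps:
$A{\left(M,n \right)} = 0$ ($A{\left(M,n \right)} = \left(-9\right) 0 = 0$)
$F{\left(V \right)} = -4 + \sqrt{2} \sqrt{V}$ ($F{\left(V \right)} = -4 + \sqrt{V + V} = -4 + \sqrt{2 V} = -4 + \sqrt{2} \sqrt{V}$)
$F{\left(9 \right)} D A{\left(-7,I{\left(4^{2} \right)} \right)} 2 = \left(-4 + \sqrt{2} \sqrt{9}\right) \left(-91\right) 0 \cdot 2 = \left(-4 + \sqrt{2} \cdot 3\right) \left(-91\right) 0 = \left(-4 + 3 \sqrt{2}\right) \left(-91\right) 0 = \left(364 - 273 \sqrt{2}\right) 0 = 0$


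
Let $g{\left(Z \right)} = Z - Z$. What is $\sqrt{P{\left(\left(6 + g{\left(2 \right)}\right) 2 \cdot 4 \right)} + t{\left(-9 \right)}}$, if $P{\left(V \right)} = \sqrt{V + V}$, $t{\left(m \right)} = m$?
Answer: $\sqrt{-9 + 4 \sqrt{6}} \approx 0.89329$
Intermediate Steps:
$g{\left(Z \right)} = 0$
$P{\left(V \right)} = \sqrt{2} \sqrt{V}$ ($P{\left(V \right)} = \sqrt{2 V} = \sqrt{2} \sqrt{V}$)
$\sqrt{P{\left(\left(6 + g{\left(2 \right)}\right) 2 \cdot 4 \right)} + t{\left(-9 \right)}} = \sqrt{\sqrt{2} \sqrt{\left(6 + 0\right) 2 \cdot 4} - 9} = \sqrt{\sqrt{2} \sqrt{6 \cdot 8} - 9} = \sqrt{\sqrt{2} \sqrt{48} - 9} = \sqrt{\sqrt{2} \cdot 4 \sqrt{3} - 9} = \sqrt{4 \sqrt{6} - 9} = \sqrt{-9 + 4 \sqrt{6}}$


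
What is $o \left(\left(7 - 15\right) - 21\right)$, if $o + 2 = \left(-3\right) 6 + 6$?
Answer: $406$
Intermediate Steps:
$o = -14$ ($o = -2 + \left(\left(-3\right) 6 + 6\right) = -2 + \left(-18 + 6\right) = -2 - 12 = -14$)
$o \left(\left(7 - 15\right) - 21\right) = - 14 \left(\left(7 - 15\right) - 21\right) = - 14 \left(-8 - 21\right) = \left(-14\right) \left(-29\right) = 406$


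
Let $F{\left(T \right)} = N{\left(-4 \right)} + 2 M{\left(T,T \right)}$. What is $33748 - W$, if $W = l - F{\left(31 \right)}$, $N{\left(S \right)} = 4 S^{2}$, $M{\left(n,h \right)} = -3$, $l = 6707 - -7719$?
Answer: $19380$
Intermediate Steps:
$l = 14426$ ($l = 6707 + 7719 = 14426$)
$F{\left(T \right)} = 58$ ($F{\left(T \right)} = 4 \left(-4\right)^{2} + 2 \left(-3\right) = 4 \cdot 16 - 6 = 64 - 6 = 58$)
$W = 14368$ ($W = 14426 - 58 = 14368$)
$33748 - W = 33748 - 14368 = 19380$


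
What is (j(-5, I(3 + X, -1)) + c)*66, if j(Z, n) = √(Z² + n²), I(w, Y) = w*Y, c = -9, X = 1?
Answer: -594 + 66*√41 ≈ -171.39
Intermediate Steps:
I(w, Y) = Y*w
(j(-5, I(3 + X, -1)) + c)*66 = (√((-5)² + (-(3 + 1))²) - 9)*66 = (√(25 + (-1*4)²) - 9)*66 = (√(25 + (-4)²) - 9)*66 = (√(25 + 16) - 9)*66 = (√41 - 9)*66 = (-9 + √41)*66 = -594 + 66*√41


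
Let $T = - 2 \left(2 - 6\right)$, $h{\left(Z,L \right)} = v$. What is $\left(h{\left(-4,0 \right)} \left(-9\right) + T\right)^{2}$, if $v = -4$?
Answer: $1936$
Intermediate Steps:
$h{\left(Z,L \right)} = -4$
$T = 8$ ($T = \left(-2\right) \left(-4\right) = 8$)
$\left(h{\left(-4,0 \right)} \left(-9\right) + T\right)^{2} = \left(\left(-4\right) \left(-9\right) + 8\right)^{2} = \left(36 + 8\right)^{2} = 44^{2} = 1936$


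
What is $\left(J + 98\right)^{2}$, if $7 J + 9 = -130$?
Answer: $\frac{299209}{49} \approx 6106.3$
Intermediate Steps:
$J = - \frac{139}{7}$ ($J = - \frac{9}{7} + \frac{1}{7} \left(-130\right) = - \frac{9}{7} - \frac{130}{7} = - \frac{139}{7} \approx -19.857$)
$\left(J + 98\right)^{2} = \left(- \frac{139}{7} + 98\right)^{2} = \left(\frac{547}{7}\right)^{2} = \frac{299209}{49}$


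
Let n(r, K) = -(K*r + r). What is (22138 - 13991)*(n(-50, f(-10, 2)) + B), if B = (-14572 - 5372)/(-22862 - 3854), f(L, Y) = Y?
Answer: 8202692892/6679 ≈ 1.2281e+6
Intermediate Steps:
B = 4986/6679 (B = -19944/(-26716) = -19944*(-1/26716) = 4986/6679 ≈ 0.74652)
n(r, K) = -r - K*r (n(r, K) = -(r + K*r) = -r - K*r)
(22138 - 13991)*(n(-50, f(-10, 2)) + B) = (22138 - 13991)*(-1*(-50)*(1 + 2) + 4986/6679) = 8147*(-1*(-50)*3 + 4986/6679) = 8147*(150 + 4986/6679) = 8147*(1006836/6679) = 8202692892/6679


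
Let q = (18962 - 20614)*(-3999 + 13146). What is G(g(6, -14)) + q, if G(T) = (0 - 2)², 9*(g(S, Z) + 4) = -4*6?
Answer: -15110840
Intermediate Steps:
g(S, Z) = -20/3 (g(S, Z) = -4 + (-4*6)/9 = -4 + (⅑)*(-24) = -4 - 8/3 = -20/3)
G(T) = 4 (G(T) = (-2)² = 4)
q = -15110844 (q = -1652*9147 = -15110844)
G(g(6, -14)) + q = 4 - 15110844 = -15110840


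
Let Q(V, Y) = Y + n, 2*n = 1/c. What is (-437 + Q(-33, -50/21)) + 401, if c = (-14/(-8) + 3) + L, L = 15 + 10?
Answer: -13696/357 ≈ -38.364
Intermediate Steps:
L = 25
c = 119/4 (c = (-14/(-8) + 3) + 25 = (-14*(-⅛) + 3) + 25 = (7/4 + 3) + 25 = 19/4 + 25 = 119/4 ≈ 29.750)
n = 2/119 (n = 1/(2*(119/4)) = (½)*(4/119) = 2/119 ≈ 0.016807)
Q(V, Y) = 2/119 + Y (Q(V, Y) = Y + 2/119 = 2/119 + Y)
(-437 + Q(-33, -50/21)) + 401 = (-437 + (2/119 - 50/21)) + 401 = (-437 - 844/357) + 401 = -156853/357 + 401 = -13696/357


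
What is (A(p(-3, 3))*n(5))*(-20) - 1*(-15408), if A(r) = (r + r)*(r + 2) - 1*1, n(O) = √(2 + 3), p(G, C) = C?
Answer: 15408 - 580*√5 ≈ 14111.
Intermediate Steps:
n(O) = √5
A(r) = -1 + 2*r*(2 + r) (A(r) = (2*r)*(2 + r) - 1 = 2*r*(2 + r) - 1 = -1 + 2*r*(2 + r))
(A(p(-3, 3))*n(5))*(-20) - 1*(-15408) = ((-1 + 2*3² + 4*3)*√5)*(-20) - 1*(-15408) = ((-1 + 2*9 + 12)*√5)*(-20) + 15408 = ((-1 + 18 + 12)*√5)*(-20) + 15408 = (29*√5)*(-20) + 15408 = -580*√5 + 15408 = 15408 - 580*√5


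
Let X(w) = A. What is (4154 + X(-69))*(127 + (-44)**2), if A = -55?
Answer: 8456237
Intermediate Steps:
X(w) = -55
(4154 + X(-69))*(127 + (-44)**2) = (4154 - 55)*(127 + (-44)**2) = 4099*(127 + 1936) = 4099*2063 = 8456237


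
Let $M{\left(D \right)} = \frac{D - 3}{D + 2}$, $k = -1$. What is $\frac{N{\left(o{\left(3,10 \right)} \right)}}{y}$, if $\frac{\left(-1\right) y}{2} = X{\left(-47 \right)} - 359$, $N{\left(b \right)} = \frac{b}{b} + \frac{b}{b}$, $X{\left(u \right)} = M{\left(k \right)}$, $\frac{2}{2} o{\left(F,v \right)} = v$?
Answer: $\frac{1}{363} \approx 0.0027548$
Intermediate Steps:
$M{\left(D \right)} = \frac{-3 + D}{2 + D}$
$o{\left(F,v \right)} = v$
$X{\left(u \right)} = -4$ ($X{\left(u \right)} = \frac{-3 - 1}{2 - 1} = 1^{-1} \left(-4\right) = 1 \left(-4\right) = -4$)
$N{\left(b \right)} = 2$ ($N{\left(b \right)} = 1 + 1 = 2$)
$y = 726$ ($y = - 2 \left(-4 - 359\right) = \left(-2\right) \left(-363\right) = 726$)
$\frac{N{\left(o{\left(3,10 \right)} \right)}}{y} = \frac{2}{726} = 2 \cdot \frac{1}{726} = \frac{1}{363}$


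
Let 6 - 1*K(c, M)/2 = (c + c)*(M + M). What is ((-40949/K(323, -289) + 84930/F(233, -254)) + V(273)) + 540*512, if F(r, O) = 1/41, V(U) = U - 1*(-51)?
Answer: 2807126763043/746788 ≈ 3.7589e+6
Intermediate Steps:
V(U) = 51 + U (V(U) = U + 51 = 51 + U)
K(c, M) = 12 - 8*M*c (K(c, M) = 12 - 2*(c + c)*(M + M) = 12 - 2*2*c*2*M = 12 - 8*M*c)
F(r, O) = 1/41
((-40949/K(323, -289) + 84930/F(233, -254)) + V(273)) + 540*512 = ((-40949/(12 - 8*(-289)*323) + 84930/(1/41)) + (51 + 273)) + 540*512 = ((-40949/(12 + 746776) + 84930*41) + 324) + 276480 = ((-40949/746788 + 3482130) + 324) + 276480 = (2600412857491/746788 + 324) + 276480 = 2600654816803/746788 + 276480 = 2807126763043/746788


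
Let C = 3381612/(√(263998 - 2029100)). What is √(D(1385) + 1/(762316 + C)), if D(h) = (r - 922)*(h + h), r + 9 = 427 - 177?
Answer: √2*√((-1269117192562696369 + 3189485714220*I*√1765102)/(336391374058 - 845403*I*√1765102))/2 ≈ 1.5257e-12 + 1373.5*I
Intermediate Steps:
r = 241 (r = -9 + (427 - 177) = -9 + 250 = 241)
C = -1690806*I*√1765102/882551 (C = 3381612/(√(-1765102)) = 3381612/((I*√1765102)) = 3381612*(-I*√1765102/1765102) = -1690806*I*√1765102/882551 ≈ -2545.3*I)
D(h) = -1362*h (D(h) = (241 - 922)*(h + h) = -1362*h)
√(D(1385) + 1/(762316 + C)) = √(-1362*1385 + 1/(762316 - 1690806*I*√1765102/882551)) = √(-1886370 + 1/(762316 - 1690806*I*√1765102/882551))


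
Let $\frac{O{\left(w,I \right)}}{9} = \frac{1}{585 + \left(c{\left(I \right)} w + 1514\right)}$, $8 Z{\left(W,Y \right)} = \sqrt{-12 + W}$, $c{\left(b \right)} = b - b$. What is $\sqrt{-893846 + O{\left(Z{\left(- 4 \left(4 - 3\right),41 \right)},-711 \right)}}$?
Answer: $\frac{i \sqrt{3938107581755}}{2099} \approx 945.43 i$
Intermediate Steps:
$c{\left(b \right)} = 0$
$Z{\left(W,Y \right)} = \frac{\sqrt{-12 + W}}{8}$
$O{\left(w,I \right)} = \frac{9}{2099}$ ($O{\left(w,I \right)} = \frac{9}{585 + \left(0 w + 1514\right)} = \frac{9}{585 + \left(0 + 1514\right)} = \frac{9}{585 + 1514} = \frac{9}{2099}$)
$\sqrt{-893846 + O{\left(Z{\left(- 4 \left(4 - 3\right),41 \right)},-711 \right)}} = \sqrt{-893846 + \frac{9}{2099}} = \sqrt{- \frac{1876182745}{2099}} = \frac{i \sqrt{3938107581755}}{2099}$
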